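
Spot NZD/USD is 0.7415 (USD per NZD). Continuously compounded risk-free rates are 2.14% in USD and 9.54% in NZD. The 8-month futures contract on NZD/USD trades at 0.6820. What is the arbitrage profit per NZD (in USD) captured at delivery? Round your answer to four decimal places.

Fair futures: F* = S·e^(carry·T), with carry = (r_USD − r_NZD) = 0.0214 − 0.0954 = -0.0740
F* = 0.7415 · e^(-0.0740 × 8/12) = 0.7415 · e^-0.049333 = 0.7415 × 0.951864 = 0.7058
Market 0.6820 < fair 0.7058: forward underpriced → reverse cash-and-carry (short spot, go long the forward).
At maturity, profit = |F_mkt − F*| = |0.6820 − 0.7058| = 0.0238 per NZD (in USD)

0.0238 per NZD (in USD)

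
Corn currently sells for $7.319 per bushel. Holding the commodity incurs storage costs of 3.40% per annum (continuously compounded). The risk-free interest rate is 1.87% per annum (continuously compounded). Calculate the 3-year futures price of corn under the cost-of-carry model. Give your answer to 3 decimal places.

Net carry = r + u − y = 0.0187 + 0.0340 − 0.0000 = 0.0527
F = S·e^((r+u−y)T) = 7.319 · e^(0.0527 × 3) = 7.319 · e^0.158100
= 7.319 × 1.171283 = $8.573 per bushel

$8.573 per bushel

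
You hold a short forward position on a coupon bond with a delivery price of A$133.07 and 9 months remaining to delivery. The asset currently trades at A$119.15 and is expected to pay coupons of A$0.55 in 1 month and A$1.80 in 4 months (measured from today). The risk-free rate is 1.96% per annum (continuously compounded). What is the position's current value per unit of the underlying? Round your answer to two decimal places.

A$14.32

PV(remaining coupons) I = 0.55·e^(−0.0196·1/12) + 1.80·e^(−0.0196·4/12) = 2.3374
Current forward F = (S − I)·e^(rT) = (119.15 − 2.3374)·e^(0.0196·9/12) = 116.8126 × 1.014809 = 118.5425
Value (long) = (F − K)·e^(−rT) = (118.5425 − 133.07) × 0.985408 = -14.3155
Short position value = −(long value) = A$14.32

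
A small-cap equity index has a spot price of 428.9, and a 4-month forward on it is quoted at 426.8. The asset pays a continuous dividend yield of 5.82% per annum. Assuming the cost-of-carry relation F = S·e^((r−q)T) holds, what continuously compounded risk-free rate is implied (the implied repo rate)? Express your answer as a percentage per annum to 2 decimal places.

From F = S·e^((r−q)T): (r − q) = ln(F/S)/T
ln(426.8/428.9) = ln(0.995104) = -0.004908
(r − q) = -0.004908 / (4/12) = -0.014724
r = ln(F/S)/T + q = -0.014724 + 0.0582 = 0.043476
r = 4.35%

4.35%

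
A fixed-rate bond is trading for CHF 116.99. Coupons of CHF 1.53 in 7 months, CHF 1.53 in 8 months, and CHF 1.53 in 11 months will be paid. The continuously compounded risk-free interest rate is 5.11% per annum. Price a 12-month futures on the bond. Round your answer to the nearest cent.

PV(coupons) I = 1.53·e^(−0.0511·7/12) + 1.53·e^(−0.0511·8/12) + 1.53·e^(−0.0511·11/12)
I = 1.4851 + 1.4788 + 1.4600 = 4.4239
F = (S − I)·e^(rT) = (116.99 − 4.4239) · e^(0.0511·12/12)
= 112.5661 · e^0.051100 = 112.5661 × 1.052428 = CHF 118.47

CHF 118.47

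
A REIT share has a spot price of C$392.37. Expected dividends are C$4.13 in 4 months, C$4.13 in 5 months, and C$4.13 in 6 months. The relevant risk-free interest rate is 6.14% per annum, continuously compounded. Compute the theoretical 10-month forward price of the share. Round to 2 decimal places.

PV(dividends) I = 4.13·e^(−0.0614·4/12) + 4.13·e^(−0.0614·5/12) + 4.13·e^(−0.0614·6/12)
I = 4.0463 + 4.0257 + 4.0051 = 12.0771
F = (S − I)·e^(rT) = (392.37 − 12.0771) · e^(0.0614·10/12)
= 380.2929 · e^0.051167 = 380.2929 × 1.052499 = C$400.26

C$400.26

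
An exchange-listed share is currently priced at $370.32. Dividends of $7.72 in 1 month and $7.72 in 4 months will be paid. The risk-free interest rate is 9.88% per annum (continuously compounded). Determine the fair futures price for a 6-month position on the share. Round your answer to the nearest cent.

$373.18

PV(dividends) I = 7.72·e^(−0.0988·1/12) + 7.72·e^(−0.0988·4/12)
I = 7.6567 + 7.4699 = 15.1266
F = (S − I)·e^(rT) = (370.32 − 15.1266) · e^(0.0988·6/12)
= 355.1934 · e^0.049400 = 355.1934 × 1.050641 = $373.18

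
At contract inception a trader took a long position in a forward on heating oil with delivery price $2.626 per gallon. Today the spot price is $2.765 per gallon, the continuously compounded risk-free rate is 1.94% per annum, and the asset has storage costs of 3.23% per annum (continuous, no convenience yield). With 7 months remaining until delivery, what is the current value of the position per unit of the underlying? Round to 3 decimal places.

Current fair forward for the remaining 7 months: F = S·e^((r + u)·T), (r + u) = 0.0194 + 0.0323 = 0.0517
F = 2.765 · e^(0.0517 × 7/12) = 2.765 × 1.030618 = 2.8497
Value of long forward = (F − K)·e^(−rT) = (2.8497 − 2.626) · e^(−0.0194·7/12)
= 0.2237 × 0.988747 = 0.221

$0.221 per gallon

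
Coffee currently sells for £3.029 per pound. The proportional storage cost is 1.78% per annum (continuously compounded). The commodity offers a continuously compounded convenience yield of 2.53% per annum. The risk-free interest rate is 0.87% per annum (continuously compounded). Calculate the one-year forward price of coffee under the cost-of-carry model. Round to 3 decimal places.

Net carry = r + u − y = 0.0087 + 0.0178 − 0.0253 = 0.0012
F = S·e^((r+u−y)T) = 3.029 · e^(0.0012 × 12/12) = 3.029 · e^0.001200
= 3.029 × 1.001201 = £3.033 per pound

£3.033 per pound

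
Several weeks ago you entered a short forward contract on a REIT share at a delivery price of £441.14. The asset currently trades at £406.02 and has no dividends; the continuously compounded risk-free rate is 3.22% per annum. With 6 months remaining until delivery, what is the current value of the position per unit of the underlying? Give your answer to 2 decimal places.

£28.07

Current fair forward for the remaining 6 months: F = S·e^(r·T), r = 0.0322
F = 406.02 · e^(0.0322 × 6/12) = 406.02 × 1.016230 = 412.6097
Value of long forward = (F − K)·e^(−rT) = (412.6097 − 441.14) · e^(−0.0322·6/12)
= -28.5303 × 0.984029 = -28.07
Short position value = −(long value) = £28.07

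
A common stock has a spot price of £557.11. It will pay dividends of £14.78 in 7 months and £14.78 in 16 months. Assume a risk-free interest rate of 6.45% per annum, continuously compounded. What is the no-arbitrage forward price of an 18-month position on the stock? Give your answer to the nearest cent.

£583.08

PV(dividends) I = 14.78·e^(−0.0645·7/12) + 14.78·e^(−0.0645·16/12)
I = 14.2342 + 13.5620 = 27.7962
F = (S − I)·e^(rT) = (557.11 − 27.7962) · e^(0.0645·18/12)
= 529.3138 · e^0.096750 = 529.3138 × 1.101585 = £583.08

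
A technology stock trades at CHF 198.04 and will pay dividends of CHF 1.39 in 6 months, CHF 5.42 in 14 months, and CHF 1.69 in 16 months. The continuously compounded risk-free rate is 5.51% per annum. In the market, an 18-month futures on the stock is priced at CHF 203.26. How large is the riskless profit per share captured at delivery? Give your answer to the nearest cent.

PV(dividends) I = 1.39·e^(−0.0551·6/12) + 5.42·e^(−0.0551·14/12) + 1.69·e^(−0.0551·16/12) = 8.0051
Fair futures F* = (S − I)·e^(rT) = (198.04 − 8.0051)·e^0.082650 = 190.0349 × 1.086162 = 206.4087
Market CHF 203.26 < fair 206.4087: forward underpriced → reverse cash-and-carry (short the stock, invest proceeds at r, pay the dividends, go long the forward).
Profit at T = |F_mkt − F*| = |203.26 − 206.4087| = CHF 3.15 per share

CHF 3.15 per share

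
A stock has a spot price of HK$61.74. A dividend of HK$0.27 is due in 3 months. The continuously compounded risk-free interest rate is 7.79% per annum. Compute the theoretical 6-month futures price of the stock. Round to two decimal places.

PV(dividends) I = 0.27·e^(−0.0779·3/12)
I = 0.2648
F = (S − I)·e^(rT) = (61.74 − 0.2648) · e^(0.0779·6/12)
= 61.4752 · e^0.038950 = 61.4752 × 1.039718 = HK$63.92

HK$63.92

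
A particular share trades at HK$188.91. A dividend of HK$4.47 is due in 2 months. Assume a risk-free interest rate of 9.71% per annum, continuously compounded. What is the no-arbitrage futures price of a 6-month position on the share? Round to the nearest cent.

PV(dividends) I = 4.47·e^(−0.0971·2/12)
I = 4.3982
F = (S − I)·e^(rT) = (188.91 − 4.3982) · e^(0.0971·6/12)
= 184.5118 · e^0.048550 = 184.5118 × 1.049748 = HK$193.69

HK$193.69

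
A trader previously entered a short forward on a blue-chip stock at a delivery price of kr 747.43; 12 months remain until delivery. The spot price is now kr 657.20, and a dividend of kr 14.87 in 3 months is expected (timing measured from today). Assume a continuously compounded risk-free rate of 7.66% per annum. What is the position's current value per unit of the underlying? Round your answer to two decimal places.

kr 49.70

PV(remaining dividends) I = 14.87·e^(−0.0766·3/12) = 14.5879
Current forward F = (S − I)·e^(rT) = (657.20 − 14.5879)·e^(0.0766·12/12) = 642.6121 × 1.079610 = 693.7704
Value (long) = (F − K)·e^(−rT) = (693.7704 − 747.43) × 0.926260 = -49.7027
Short position value = −(long value) = kr 49.70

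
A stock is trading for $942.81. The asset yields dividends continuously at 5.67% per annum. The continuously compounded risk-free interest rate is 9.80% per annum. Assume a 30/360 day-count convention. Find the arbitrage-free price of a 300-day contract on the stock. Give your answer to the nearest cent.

F = S·e^((r − q)T) = 942.81 · e^((0.0980 − 0.0567) × 300/360)
= 942.81 · e^0.034417 = 942.81 × 1.035016
F = $975.82

$975.82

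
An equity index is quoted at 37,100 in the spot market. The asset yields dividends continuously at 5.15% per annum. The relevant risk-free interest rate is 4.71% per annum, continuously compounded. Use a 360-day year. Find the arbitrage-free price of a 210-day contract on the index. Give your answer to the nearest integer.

F = S·e^((r − q)T) = 37100 · e^((0.0471 − 0.0515) × 210/360)
= 37100 · e^-0.002567 = 37100 × 0.997436
F = 37,005

37,005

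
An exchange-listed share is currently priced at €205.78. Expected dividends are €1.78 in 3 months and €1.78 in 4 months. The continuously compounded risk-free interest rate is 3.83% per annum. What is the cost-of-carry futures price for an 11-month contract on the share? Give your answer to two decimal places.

€209.49

PV(dividends) I = 1.78·e^(−0.0383·3/12) + 1.78·e^(−0.0383·4/12)
I = 1.7630 + 1.7574 = 3.5204
F = (S − I)·e^(rT) = (205.78 − 3.5204) · e^(0.0383·11/12)
= 202.2596 · e^0.035108 = 202.2596 × 1.035732 = €209.49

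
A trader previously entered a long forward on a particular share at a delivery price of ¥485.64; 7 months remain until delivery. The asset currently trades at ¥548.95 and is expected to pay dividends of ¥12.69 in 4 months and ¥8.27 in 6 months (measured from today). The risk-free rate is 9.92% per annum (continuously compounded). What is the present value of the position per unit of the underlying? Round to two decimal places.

PV(remaining dividends) I = 12.69·e^(−0.0992·4/12) + 8.27·e^(−0.0992·6/12) = 20.1471
Current forward F = (S − I)·e^(rT) = (548.95 − 20.1471)·e^(0.0992·7/12) = 528.8029 × 1.059574 = 560.3058
Value (long) = (F − K)·e^(−rT) = (560.3058 − 485.64) × 0.943776 = 70.4678
Value = ¥70.47

¥70.47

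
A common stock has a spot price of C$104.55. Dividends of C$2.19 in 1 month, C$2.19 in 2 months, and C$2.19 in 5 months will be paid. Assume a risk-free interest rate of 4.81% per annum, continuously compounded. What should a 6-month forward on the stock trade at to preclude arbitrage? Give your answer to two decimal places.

C$100.44

PV(dividends) I = 2.19·e^(−0.0481·1/12) + 2.19·e^(−0.0481·2/12) + 2.19·e^(−0.0481·5/12)
I = 2.1812 + 2.1725 + 2.1465 = 6.5002
F = (S − I)·e^(rT) = (104.55 − 6.5002) · e^(0.0481·6/12)
= 98.0498 · e^0.024050 = 98.0498 × 1.024342 = C$100.44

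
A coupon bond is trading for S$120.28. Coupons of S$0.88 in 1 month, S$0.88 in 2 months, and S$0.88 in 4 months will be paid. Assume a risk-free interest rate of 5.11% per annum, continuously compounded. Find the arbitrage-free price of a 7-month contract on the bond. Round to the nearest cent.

PV(coupons) I = 0.88·e^(−0.0511·1/12) + 0.88·e^(−0.0511·2/12) + 0.88·e^(−0.0511·4/12)
I = 0.8763 + 0.8725 + 0.8651 = 2.6139
F = (S − I)·e^(rT) = (120.28 − 2.6139) · e^(0.0511·7/12)
= 117.6661 · e^0.029808 = 117.6661 × 1.030257 = S$121.23

S$121.23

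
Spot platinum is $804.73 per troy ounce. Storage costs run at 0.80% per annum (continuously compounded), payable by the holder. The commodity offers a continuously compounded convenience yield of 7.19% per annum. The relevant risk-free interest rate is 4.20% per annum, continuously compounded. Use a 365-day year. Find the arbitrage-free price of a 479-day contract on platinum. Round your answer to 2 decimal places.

$781.93 per troy ounce

Net carry = r + u − y = 0.0420 + 0.0080 − 0.0719 = -0.0219
F = S·e^((r+u−y)T) = 804.73 · e^(-0.0219 × 479/365) = 804.73 · e^-0.028740
= 804.73 × 0.971669 = $781.93 per troy ounce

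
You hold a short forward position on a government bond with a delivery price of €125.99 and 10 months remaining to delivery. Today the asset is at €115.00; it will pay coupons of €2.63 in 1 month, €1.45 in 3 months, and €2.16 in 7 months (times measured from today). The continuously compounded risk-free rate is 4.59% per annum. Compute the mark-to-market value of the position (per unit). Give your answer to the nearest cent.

PV(remaining coupons) I = 2.63·e^(−0.0459·1/12) + 1.45·e^(−0.0459·3/12) + 2.16·e^(−0.0459·7/12) = 6.1563
Current forward F = (S − I)·e^(rT) = (115.00 − 6.1563)·e^(0.0459·10/12) = 108.8437 × 1.038991 = 113.0876
Value (long) = (F − K)·e^(−rT) = (113.0876 − 125.99) × 0.962472 = -12.4182
Short position value = −(long value) = €12.42

€12.42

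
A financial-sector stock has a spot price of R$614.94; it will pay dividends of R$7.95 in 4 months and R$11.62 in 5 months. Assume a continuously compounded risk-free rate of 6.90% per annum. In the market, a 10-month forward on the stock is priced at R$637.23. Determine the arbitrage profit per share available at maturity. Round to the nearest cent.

PV(dividends) I = 7.95·e^(−0.0690·4/12) + 11.62·e^(−0.0690·5/12) = 19.0599
Fair forward F* = (S − I)·e^(rT) = (614.94 − 19.0599)·e^0.057500 = 595.8801 × 1.059185 = 631.1473
Market R$637.23 > fair 631.1473: forward overpriced → cash-and-carry (borrow at r, buy the stock and collect the dividends, short the forward).
Profit at T = |F_mkt − F*| = |637.23 − 631.1473| = R$6.08 per share

R$6.08 per share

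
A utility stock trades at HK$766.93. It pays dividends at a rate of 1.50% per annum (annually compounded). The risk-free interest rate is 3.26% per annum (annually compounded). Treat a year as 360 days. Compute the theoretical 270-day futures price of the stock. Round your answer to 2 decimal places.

HK$776.88

F = S · (1+r)^T / (1+q)^T
= 766.93 × 1.024352 / 1.011229 = 766.93 × 1.012977
F = HK$776.88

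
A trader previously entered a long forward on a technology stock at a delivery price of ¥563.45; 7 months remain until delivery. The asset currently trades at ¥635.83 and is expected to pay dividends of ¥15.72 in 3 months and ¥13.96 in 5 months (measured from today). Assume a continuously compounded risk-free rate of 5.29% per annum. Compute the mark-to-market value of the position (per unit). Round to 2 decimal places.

¥60.33

PV(remaining dividends) I = 15.72·e^(−0.0529·3/12) + 13.96·e^(−0.0529·5/12) = 29.1691
Current forward F = (S − I)·e^(rT) = (635.83 − 29.1691)·e^(0.0529·7/12) = 606.6609 × 1.031339 = 625.6730
Value (long) = (F − K)·e^(−rT) = (625.6730 − 563.45) × 0.969613 = 60.3322
Value = ¥60.33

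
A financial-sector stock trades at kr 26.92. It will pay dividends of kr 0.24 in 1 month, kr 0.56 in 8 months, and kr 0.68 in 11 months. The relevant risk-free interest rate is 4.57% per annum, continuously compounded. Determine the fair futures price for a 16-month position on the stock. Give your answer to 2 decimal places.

PV(dividends) I = 0.24·e^(−0.0457·1/12) + 0.56·e^(−0.0457·8/12) + 0.68·e^(−0.0457·11/12)
I = 0.2391 + 0.5432 + 0.6521 = 1.4344
F = (S − I)·e^(rT) = (26.92 − 1.4344) · e^(0.0457·16/12)
= 25.4856 · e^0.060933 = 25.4856 × 1.062828 = kr 27.09

kr 27.09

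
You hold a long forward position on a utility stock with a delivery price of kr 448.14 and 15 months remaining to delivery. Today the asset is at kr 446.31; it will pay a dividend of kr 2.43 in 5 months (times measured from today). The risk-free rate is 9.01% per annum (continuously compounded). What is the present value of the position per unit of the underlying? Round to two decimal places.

PV(remaining dividends) I = 2.43·e^(−0.0901·5/12) = 2.3405
Current forward F = (S − I)·e^(rT) = (446.31 − 2.3405)·e^(0.0901·15/12) = 443.9695 × 1.119212 = 496.8960
Value (long) = (F − K)·e^(−rT) = (496.8960 − 448.14) × 0.893486 = 43.5628
Value = kr 43.56

kr 43.56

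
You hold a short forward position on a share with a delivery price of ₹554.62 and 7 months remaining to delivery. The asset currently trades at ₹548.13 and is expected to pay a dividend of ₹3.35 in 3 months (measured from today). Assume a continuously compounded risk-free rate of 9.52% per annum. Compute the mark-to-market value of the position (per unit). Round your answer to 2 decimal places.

PV(remaining dividends) I = 3.35·e^(−0.0952·3/12) = 3.2712
Current forward F = (S − I)·e^(rT) = (548.13 − 3.2712)·e^(0.0952·7/12) = 544.8588 × 1.057104 = 575.9724
Value (long) = (F − K)·e^(−rT) = (575.9724 − 554.62) × 0.945980 = 20.1989
Short position value = −(long value) = -₹20.20

-₹20.20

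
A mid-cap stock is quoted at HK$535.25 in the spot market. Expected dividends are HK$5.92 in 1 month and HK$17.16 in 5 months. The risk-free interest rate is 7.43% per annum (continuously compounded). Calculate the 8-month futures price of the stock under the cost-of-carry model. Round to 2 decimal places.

HK$538.77

PV(dividends) I = 5.92·e^(−0.0743·1/12) + 17.16·e^(−0.0743·5/12)
I = 5.8835 + 16.6369 = 22.5204
F = (S − I)·e^(rT) = (535.25 − 22.5204) · e^(0.0743·8/12)
= 512.7296 · e^0.049533 = 512.7296 × 1.050780 = HK$538.77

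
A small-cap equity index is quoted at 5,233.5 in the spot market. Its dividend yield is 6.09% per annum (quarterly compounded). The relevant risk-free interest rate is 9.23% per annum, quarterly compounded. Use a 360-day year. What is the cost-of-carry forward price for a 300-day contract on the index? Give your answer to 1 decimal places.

5,369.6

F = S · (1+r/4)^(4T) / (1+q/4)^(4T)
= 5233.5 × 1.079009 / 1.051658 = 5233.5 × 1.026008
F = 5,369.6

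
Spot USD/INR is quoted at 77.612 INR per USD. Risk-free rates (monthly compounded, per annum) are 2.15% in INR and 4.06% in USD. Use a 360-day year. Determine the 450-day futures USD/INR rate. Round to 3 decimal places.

75.786

By covered interest parity, F = S · (1+r_INR/12)^(12T) / (1+r_USD/12)^(12T)
= 77.612 × 1.027215 / 1.051970 = 77.612 × 0.976468
F = 75.786 INR per USD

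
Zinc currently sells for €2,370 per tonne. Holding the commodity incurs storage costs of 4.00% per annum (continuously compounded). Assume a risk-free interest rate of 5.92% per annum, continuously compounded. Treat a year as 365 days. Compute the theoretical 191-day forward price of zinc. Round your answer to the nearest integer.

€2,496 per tonne

Net carry = r + u − y = 0.0592 + 0.0400 − 0.0000 = 0.0992
F = S·e^((r+u−y)T) = 2370 · e^(0.0992 × 191/365) = 2370 · e^0.051910
= 2370 × 1.053281 = €2,496 per tonne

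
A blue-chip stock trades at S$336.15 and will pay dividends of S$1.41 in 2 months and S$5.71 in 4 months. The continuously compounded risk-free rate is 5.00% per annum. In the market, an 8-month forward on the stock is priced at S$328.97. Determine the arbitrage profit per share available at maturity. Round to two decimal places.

PV(dividends) I = 1.41·e^(−0.0500·2/12) + 5.71·e^(−0.0500·4/12) = 7.0139
Fair forward F* = (S − I)·e^(rT) = (336.15 − 7.0139)·e^0.033333 = 329.1361 × 1.033895 = 340.2922
Market S$328.97 < fair 340.2922: forward underpriced → reverse cash-and-carry (short the stock, invest proceeds at r, pay the dividends, go long the forward).
Profit at T = |F_mkt − F*| = |328.97 − 340.2922| = S$11.32 per share

S$11.32 per share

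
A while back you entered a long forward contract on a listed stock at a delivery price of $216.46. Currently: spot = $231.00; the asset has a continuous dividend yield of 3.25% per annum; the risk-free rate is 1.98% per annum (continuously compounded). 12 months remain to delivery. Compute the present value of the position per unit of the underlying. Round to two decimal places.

Current fair forward for the remaining 12 months: F = S·e^((r − q)·T), (r − q) = 0.0198 − 0.0325 = -0.0127
F = 231.00 · e^(-0.0127 × 12/12) = 231.00 × 0.987380 = 228.0848
Value of long forward = (F − K)·e^(−rT) = (228.0848 − 216.46) · e^(−0.0198·12/12)
= 11.6248 × 0.980395 = 11.40

$11.40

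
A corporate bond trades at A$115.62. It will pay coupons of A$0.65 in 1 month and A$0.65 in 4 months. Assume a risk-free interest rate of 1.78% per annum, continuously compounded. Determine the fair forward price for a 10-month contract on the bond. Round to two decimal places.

PV(coupons) I = 0.65·e^(−0.0178·1/12) + 0.65·e^(−0.0178·4/12)
I = 0.6490 + 0.6462 = 1.2952
F = (S − I)·e^(rT) = (115.62 − 1.2952) · e^(0.0178·10/12)
= 114.3248 · e^0.014833 = 114.3248 × 1.014944 = A$116.03

A$116.03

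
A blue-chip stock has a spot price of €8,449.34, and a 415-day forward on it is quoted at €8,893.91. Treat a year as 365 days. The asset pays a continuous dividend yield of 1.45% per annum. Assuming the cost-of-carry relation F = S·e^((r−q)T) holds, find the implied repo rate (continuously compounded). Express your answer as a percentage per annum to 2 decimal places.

From F = S·e^((r−q)T): (r − q) = ln(F/S)/T
ln(8893.91/8449.34) = ln(1.052616) = 0.051278
(r − q) = 0.051278 / (415/365) = 0.045100
r = ln(F/S)/T + q = 0.045100 + 0.0145 = 0.059600
r = 5.96%

5.96%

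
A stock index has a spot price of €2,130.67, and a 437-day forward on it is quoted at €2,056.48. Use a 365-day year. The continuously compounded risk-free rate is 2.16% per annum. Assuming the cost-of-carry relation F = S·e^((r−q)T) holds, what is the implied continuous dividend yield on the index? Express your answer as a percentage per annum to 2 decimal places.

5.12%

From F = S·e^((r−q)T): (r − q) = ln(F/S)/T
ln(2056.48/2130.67) = ln(0.965180) = -0.035441
(r − q) = -0.035441 / (437/365) = -0.029602
q = r − ln(F/S)/T = 0.0216 + 0.029602 = 0.051202
q = 5.12%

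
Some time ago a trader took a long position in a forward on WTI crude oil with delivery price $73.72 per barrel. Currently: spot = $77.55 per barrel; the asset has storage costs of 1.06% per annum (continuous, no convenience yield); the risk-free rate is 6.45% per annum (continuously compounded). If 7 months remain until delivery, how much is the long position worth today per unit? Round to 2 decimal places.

Current fair forward for the remaining 7 months: F = S·e^((r + u)·T), (r + u) = 0.0645 + 0.0106 = 0.0751
F = 77.55 · e^(0.0751 × 7/12) = 77.55 × 1.044782 = 81.0228
Value of long forward = (F − K)·e^(−rT) = (81.0228 − 73.72) · e^(−0.0645·7/12)
= 7.3028 × 0.963074 = 7.03

$7.03 per barrel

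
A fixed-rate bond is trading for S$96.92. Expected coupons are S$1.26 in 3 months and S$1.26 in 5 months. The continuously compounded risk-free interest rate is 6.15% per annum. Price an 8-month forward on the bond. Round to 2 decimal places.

S$98.40

PV(coupons) I = 1.26·e^(−0.0615·3/12) + 1.26·e^(−0.0615·5/12)
I = 1.2408 + 1.2281 = 2.4689
F = (S − I)·e^(rT) = (96.92 − 2.4689) · e^(0.0615·8/12)
= 94.4511 · e^0.041000 = 94.4511 × 1.041852 = S$98.40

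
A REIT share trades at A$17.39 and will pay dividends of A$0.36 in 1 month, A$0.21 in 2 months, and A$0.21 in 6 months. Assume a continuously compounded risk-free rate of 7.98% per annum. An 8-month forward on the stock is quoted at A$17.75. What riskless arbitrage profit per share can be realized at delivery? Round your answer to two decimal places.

A$0.22 per share

PV(dividends) I = 0.36·e^(−0.0798·1/12) + 0.21·e^(−0.0798·2/12) + 0.21·e^(−0.0798·6/12) = 0.7666
Fair forward F* = (S − I)·e^(rT) = (17.39 − 0.7666)·e^0.053200 = 16.6234 × 1.054641 = 17.5317
Market A$17.75 > fair 17.5317: forward overpriced → cash-and-carry (borrow at r, buy the stock and collect the dividends, short the forward).
Profit at T = |F_mkt − F*| = |17.75 − 17.5317| = A$0.22 per share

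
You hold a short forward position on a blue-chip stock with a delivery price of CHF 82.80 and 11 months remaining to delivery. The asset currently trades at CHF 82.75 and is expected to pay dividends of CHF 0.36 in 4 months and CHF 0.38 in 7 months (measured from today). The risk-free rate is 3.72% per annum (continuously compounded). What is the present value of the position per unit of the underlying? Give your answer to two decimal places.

-CHF 2.00

PV(remaining dividends) I = 0.36·e^(−0.0372·4/12) + 0.38·e^(−0.0372·7/12) = 0.7274
Current forward F = (S − I)·e^(rT) = (82.75 − 0.7274)·e^(0.0372·11/12) = 82.0226 × 1.034688 = 84.8678
Value (long) = (F − K)·e^(−rT) = (84.8678 − 82.80) × 0.966475 = 1.9985
Short position value = −(long value) = -CHF 2.00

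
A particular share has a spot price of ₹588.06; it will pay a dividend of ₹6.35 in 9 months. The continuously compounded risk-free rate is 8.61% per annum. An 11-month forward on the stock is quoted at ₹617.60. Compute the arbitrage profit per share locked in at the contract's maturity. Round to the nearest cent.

PV(dividends) I = 6.35·e^(−0.0861·9/12) = 5.9529
Fair forward F* = (S − I)·e^(rT) = (588.06 − 5.9529)·e^0.078925 = 582.1071 × 1.082123 = 629.9115
Market ₹617.60 < fair 629.9115: forward underpriced → reverse cash-and-carry (short the stock, invest proceeds at r, pay the dividends, go long the forward).
Profit at T = |F_mkt − F*| = |617.60 − 629.9115| = ₹12.31 per share

₹12.31 per share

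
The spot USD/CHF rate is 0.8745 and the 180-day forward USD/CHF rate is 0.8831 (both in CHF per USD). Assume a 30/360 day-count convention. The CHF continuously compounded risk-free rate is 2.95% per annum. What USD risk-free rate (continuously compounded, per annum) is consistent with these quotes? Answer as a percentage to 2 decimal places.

F = S·e^((r_CHF − r_USD)T) ⇒ r_USD = r_CHF − ln(F/S)/T
ln(0.8831/0.8745) = 0.009786; /(180/360) = 0.019572
r_USD = 0.0295 − 0.019572 = 0.009928
r_USD = 0.99%

0.99%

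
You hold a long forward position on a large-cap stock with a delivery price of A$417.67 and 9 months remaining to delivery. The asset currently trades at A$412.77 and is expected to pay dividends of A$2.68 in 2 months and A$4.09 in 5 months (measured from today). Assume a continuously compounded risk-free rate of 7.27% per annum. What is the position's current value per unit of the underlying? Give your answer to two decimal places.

A$10.65

PV(remaining dividends) I = 2.68·e^(−0.0727·2/12) + 4.09·e^(−0.0727·5/12) = 6.6157
Current forward F = (S − I)·e^(rT) = (412.77 − 6.6157)·e^(0.0727·9/12) = 406.1543 × 1.056039 = 428.9148
Value (long) = (F − K)·e^(−rT) = (428.9148 − 417.67) × 0.946935 = 10.6481
Value = A$10.65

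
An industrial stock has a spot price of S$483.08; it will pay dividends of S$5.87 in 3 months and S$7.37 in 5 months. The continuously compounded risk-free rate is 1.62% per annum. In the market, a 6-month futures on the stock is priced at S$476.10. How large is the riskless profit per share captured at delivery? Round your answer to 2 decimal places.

S$2.36 per share

PV(dividends) I = 5.87·e^(−0.0162·3/12) + 7.37·e^(−0.0162·5/12) = 13.1667
Fair futures F* = (S − I)·e^(rT) = (483.08 − 13.1667)·e^0.008100 = 469.9133 × 1.008133 = 473.7351
Market S$476.10 > fair 473.7351: forward overpriced → cash-and-carry (borrow at r, buy the stock and collect the dividends, short the forward).
Profit at T = |F_mkt − F*| = |476.10 − 473.7351| = S$2.36 per share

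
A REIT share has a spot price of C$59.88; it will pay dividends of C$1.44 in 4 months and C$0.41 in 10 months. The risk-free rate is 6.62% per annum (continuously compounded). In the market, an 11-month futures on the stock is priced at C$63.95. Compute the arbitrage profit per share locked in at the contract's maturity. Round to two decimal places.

PV(dividends) I = 1.44·e^(−0.0662·4/12) + 0.41·e^(−0.0662·10/12) = 1.7966
Fair futures F* = (S − I)·e^(rT) = (59.88 − 1.7966)·e^0.060683 = 58.0834 × 1.062562 = 61.7172
Market C$63.95 > fair 61.7172: forward overpriced → cash-and-carry (borrow at r, buy the stock and collect the dividends, short the forward).
Profit at T = |F_mkt − F*| = |63.95 − 61.7172| = C$2.23 per share

C$2.23 per share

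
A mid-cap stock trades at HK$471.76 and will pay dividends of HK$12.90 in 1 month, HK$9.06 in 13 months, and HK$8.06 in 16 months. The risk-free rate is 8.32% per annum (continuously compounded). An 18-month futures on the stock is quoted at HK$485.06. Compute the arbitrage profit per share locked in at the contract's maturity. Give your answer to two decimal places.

HK$17.34 per share

PV(dividends) I = 12.90·e^(−0.0832·1/12) + 9.06·e^(−0.0832·13/12) + 8.06·e^(−0.0832·16/12) = 28.3037
Fair futures F* = (S − I)·e^(rT) = (471.76 − 28.3037)·e^0.124800 = 443.4563 × 1.132922 = 502.4014
Market HK$485.06 < fair 502.4014: forward underpriced → reverse cash-and-carry (short the stock, invest proceeds at r, pay the dividends, go long the forward).
Profit at T = |F_mkt − F*| = |485.06 − 502.4014| = HK$17.34 per share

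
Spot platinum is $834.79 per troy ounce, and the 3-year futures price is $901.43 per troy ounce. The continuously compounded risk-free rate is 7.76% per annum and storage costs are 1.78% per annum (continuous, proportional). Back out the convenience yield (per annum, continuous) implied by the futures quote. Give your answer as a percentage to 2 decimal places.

F = S·e^((r+u−y)T) ⇒ (r+u−y) = ln(F/S)/T
ln(901.43/834.79) = 0.076802; /T ⇒ 0.025601
y = r + u − ln(F/S)/T = 0.0776 + 0.0178 − 0.025601 = 0.069799
y = 6.98%

6.98%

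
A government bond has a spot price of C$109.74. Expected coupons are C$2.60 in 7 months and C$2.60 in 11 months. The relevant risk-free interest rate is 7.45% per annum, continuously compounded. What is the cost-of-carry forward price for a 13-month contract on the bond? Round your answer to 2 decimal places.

C$113.63

PV(coupons) I = 2.60·e^(−0.0745·7/12) + 2.60·e^(−0.0745·11/12)
I = 2.4894 + 2.4284 = 4.9178
F = (S − I)·e^(rT) = (109.74 − 4.9178) · e^(0.0745·13/12)
= 104.8222 · e^0.080708 = 104.8222 × 1.084054 = C$113.63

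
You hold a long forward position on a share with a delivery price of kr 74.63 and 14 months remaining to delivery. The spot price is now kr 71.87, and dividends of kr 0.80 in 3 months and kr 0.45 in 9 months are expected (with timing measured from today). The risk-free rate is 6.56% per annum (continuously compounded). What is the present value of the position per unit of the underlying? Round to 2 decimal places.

PV(remaining dividends) I = 0.80·e^(−0.0656·3/12) + 0.45·e^(−0.0656·9/12) = 1.2154
Current forward F = (S − I)·e^(rT) = (71.87 − 1.2154)·e^(0.0656·14/12) = 70.6546 × 1.079538 = 76.2743
Value (long) = (F − K)·e^(−rT) = (76.2743 − 74.63) × 0.926322 = 1.5232
Value = kr 1.52

kr 1.52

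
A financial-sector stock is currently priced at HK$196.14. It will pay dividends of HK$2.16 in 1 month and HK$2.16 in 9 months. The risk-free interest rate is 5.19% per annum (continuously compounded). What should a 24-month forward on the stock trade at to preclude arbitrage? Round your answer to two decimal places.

HK$212.90

PV(dividends) I = 2.16·e^(−0.0519·1/12) + 2.16·e^(−0.0519·9/12)
I = 2.1507 + 2.0775 = 4.2282
F = (S − I)·e^(rT) = (196.14 − 4.2282) · e^(0.0519·24/12)
= 191.9118 · e^0.103800 = 191.9118 × 1.109379 = HK$212.90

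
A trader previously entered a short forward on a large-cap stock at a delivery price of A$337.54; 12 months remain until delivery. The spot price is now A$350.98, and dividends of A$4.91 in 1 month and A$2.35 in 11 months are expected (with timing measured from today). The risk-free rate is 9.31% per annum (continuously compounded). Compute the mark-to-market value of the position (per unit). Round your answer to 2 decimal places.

PV(remaining dividends) I = 4.91·e^(−0.0931·1/12) + 2.35·e^(−0.0931·11/12) = 7.0298
Current forward F = (S − I)·e^(rT) = (350.98 − 7.0298)·e^(0.0931·12/12) = 343.9502 × 1.097571 = 377.5098
Value (long) = (F − K)·e^(−rT) = (377.5098 − 337.54) × 0.911102 = 36.4166
Short position value = −(long value) = -A$36.42

-A$36.42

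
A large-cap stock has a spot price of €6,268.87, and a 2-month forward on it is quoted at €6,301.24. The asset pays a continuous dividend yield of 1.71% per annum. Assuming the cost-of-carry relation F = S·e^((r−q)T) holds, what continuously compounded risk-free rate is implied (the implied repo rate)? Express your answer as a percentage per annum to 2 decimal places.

4.80%

From F = S·e^((r−q)T): (r − q) = ln(F/S)/T
ln(6301.24/6268.87) = ln(1.005164) = 0.005151
(r − q) = 0.005151 / (2/12) = 0.030906
r = ln(F/S)/T + q = 0.030906 + 0.0171 = 0.048006
r = 4.80%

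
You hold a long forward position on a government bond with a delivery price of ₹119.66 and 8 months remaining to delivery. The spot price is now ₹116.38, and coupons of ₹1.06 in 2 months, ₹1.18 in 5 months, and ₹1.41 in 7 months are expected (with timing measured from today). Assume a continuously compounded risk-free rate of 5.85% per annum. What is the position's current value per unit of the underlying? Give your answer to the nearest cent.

PV(remaining coupons) I = 1.06·e^(−0.0585·2/12) + 1.18·e^(−0.0585·5/12) + 1.41·e^(−0.0585·7/12) = 3.5640
Current forward F = (S − I)·e^(rT) = (116.38 − 3.5640)·e^(0.0585·8/12) = 112.8160 × 1.039770 = 117.3027
Value (long) = (F − K)·e^(−rT) = (117.3027 − 119.66) × 0.961751 = -2.2671
Value = -₹2.27

-₹2.27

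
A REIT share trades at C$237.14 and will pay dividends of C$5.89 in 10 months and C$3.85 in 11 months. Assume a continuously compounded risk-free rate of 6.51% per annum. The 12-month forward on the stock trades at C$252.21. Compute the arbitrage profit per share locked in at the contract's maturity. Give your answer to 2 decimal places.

PV(dividends) I = 5.89·e^(−0.0651·10/12) + 3.85·e^(−0.0651·11/12) = 9.2060
Fair forward F* = (S − I)·e^(rT) = (237.14 − 9.2060)·e^0.065100 = 227.9340 × 1.067266 = 243.2662
Market C$252.21 > fair 243.2662: forward overpriced → cash-and-carry (borrow at r, buy the stock and collect the dividends, short the forward).
Profit at T = |F_mkt − F*| = |252.21 − 243.2662| = C$8.94 per share

C$8.94 per share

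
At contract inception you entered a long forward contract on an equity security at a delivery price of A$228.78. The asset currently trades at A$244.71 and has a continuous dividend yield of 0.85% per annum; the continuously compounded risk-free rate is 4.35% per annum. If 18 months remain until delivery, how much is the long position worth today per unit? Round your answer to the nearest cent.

A$27.28

Current fair forward for the remaining 18 months: F = S·e^((r − q)·T), (r − q) = 0.0435 − 0.0085 = 0.0350
F = 244.71 · e^(0.0350 × 18/12) = 244.71 × 1.053903 = 257.9006
Value of long forward = (F − K)·e^(−rT) = (257.9006 − 228.78) · e^(−0.0435·18/12)
= 29.1206 × 0.936833 = 27.28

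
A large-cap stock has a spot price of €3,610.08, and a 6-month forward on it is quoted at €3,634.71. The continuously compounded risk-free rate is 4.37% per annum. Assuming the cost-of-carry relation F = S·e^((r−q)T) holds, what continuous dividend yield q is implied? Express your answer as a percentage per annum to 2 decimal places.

From F = S·e^((r−q)T): (r − q) = ln(F/S)/T
ln(3634.71/3610.08) = ln(1.006823) = 0.006800
(r − q) = 0.006800 / (6/12) = 0.013600
q = r − ln(F/S)/T = 0.0437 − 0.013600 = 0.030100
q = 3.01%

3.01%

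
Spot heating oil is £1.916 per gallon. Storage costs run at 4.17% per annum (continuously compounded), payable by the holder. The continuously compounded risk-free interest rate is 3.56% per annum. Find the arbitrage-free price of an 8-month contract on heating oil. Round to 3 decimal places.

£2.017 per gallon

Net carry = r + u − y = 0.0356 + 0.0417 − 0.0000 = 0.0773
F = S·e^((r+u−y)T) = 1.916 · e^(0.0773 × 8/12) = 1.916 · e^0.051533
= 1.916 × 1.052884 = £2.017 per gallon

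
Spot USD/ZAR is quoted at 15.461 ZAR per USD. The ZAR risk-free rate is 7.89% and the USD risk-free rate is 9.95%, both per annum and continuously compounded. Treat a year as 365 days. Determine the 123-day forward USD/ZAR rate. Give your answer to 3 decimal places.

15.354

F = S·e^((r_ZAR − r_USD)T) = 15.461 · e^((0.0789 − 0.0995) × 123/365)
= 15.461 · e^-0.006942 = 15.461 × 0.993082
F = 15.354 ZAR per USD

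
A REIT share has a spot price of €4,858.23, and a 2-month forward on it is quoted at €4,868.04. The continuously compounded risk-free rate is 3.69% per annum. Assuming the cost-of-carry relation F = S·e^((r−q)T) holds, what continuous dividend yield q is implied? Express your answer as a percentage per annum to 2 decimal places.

2.48%

From F = S·e^((r−q)T): (r − q) = ln(F/S)/T
ln(4868.04/4858.23) = ln(1.002019) = 0.002017
(r − q) = 0.002017 / (2/12) = 0.012102
q = r − ln(F/S)/T = 0.0369 − 0.012102 = 0.024798
q = 2.48%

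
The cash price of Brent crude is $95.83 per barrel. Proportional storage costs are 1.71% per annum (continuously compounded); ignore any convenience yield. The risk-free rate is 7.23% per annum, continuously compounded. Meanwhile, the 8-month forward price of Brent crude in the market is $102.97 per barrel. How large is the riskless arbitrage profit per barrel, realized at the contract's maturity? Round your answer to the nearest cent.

Fair forward: F* = S·e^(carry·T), with carry = (r + u) = 0.0723 + 0.0171 = 0.0894
F* = 95.83 · e^(0.0894 × 8/12) = 95.83 · e^0.059600 = 95.83 × 1.061412 = $101.7151
Market $102.97 > fair $101.7151: forward overpriced → cash-and-carry (buy spot, short the forward).
At maturity, profit = |F_mkt − F*| = |102.97 − 101.7151| = $1.25 per barrel

$1.25 per barrel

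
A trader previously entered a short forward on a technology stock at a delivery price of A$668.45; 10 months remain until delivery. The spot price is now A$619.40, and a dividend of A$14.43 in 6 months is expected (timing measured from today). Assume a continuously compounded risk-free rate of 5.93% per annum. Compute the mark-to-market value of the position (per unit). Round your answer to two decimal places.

PV(remaining dividends) I = 14.43·e^(−0.0593·6/12) = 14.0084
Current forward F = (S − I)·e^(rT) = (619.40 − 14.0084)·e^(0.0593·10/12) = 605.3916 × 1.050658 = 636.0595
Value (long) = (F − K)·e^(−rT) = (636.0595 − 668.45) × 0.951784 = -30.8288
Short position value = −(long value) = A$30.83

A$30.83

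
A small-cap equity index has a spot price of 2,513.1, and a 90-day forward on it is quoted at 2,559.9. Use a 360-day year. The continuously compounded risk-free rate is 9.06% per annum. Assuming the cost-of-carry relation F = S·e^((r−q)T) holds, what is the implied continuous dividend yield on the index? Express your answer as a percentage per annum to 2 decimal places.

From F = S·e^((r−q)T): (r − q) = ln(F/S)/T
ln(2559.9/2513.1) = ln(1.018622) = 0.018451
(r − q) = 0.018451 / (90/360) = 0.073804
q = r − ln(F/S)/T = 0.0906 − 0.073804 = 0.016796
q = 1.68%

1.68%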